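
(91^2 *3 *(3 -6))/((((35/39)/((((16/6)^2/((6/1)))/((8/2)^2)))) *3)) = -30758/15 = -2050.53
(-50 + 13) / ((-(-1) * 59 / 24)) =-888 / 59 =-15.05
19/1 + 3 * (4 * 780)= 9379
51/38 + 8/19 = 67/38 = 1.76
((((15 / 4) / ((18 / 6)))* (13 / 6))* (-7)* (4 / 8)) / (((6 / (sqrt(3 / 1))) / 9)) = -455* sqrt(3) / 32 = -24.63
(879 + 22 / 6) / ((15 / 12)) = 10592 / 15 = 706.13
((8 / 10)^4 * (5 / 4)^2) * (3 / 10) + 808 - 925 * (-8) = 1026024 / 125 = 8208.19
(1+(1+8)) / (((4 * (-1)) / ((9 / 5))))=-4.50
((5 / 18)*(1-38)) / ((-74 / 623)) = 3115 / 36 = 86.53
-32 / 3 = -10.67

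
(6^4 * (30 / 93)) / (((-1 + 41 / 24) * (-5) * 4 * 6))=-2592 / 527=-4.92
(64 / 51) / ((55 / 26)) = 1664 / 2805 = 0.59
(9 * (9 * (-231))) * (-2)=37422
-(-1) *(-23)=-23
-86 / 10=-43 / 5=-8.60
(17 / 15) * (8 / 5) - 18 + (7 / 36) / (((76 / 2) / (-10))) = -277667 / 17100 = -16.24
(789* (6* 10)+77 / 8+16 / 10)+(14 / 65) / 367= 9036507891 / 190840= 47351.23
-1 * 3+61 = 58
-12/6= -2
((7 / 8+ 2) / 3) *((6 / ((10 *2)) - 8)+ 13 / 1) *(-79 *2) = -96301 / 120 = -802.51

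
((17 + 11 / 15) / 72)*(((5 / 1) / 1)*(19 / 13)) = 2527 / 1404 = 1.80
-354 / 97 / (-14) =177 / 679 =0.26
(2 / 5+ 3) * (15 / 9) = 17 / 3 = 5.67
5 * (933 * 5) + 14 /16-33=186343 /8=23292.88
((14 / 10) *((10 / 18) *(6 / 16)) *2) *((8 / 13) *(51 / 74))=119 / 481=0.25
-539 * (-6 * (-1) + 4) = -5390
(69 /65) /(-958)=-69 /62270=-0.00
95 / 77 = 1.23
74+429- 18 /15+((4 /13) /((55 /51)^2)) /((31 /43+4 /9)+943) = 501.80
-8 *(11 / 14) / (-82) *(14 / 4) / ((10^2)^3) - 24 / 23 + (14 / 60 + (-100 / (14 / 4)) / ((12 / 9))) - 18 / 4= -529506794687 / 19803000000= -26.74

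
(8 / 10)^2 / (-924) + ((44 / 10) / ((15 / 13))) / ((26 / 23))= 19477 / 5775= 3.37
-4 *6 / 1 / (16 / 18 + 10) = -108 / 49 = -2.20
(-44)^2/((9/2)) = 3872/9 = 430.22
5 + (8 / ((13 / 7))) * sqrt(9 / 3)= 5 + 56 * sqrt(3) / 13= 12.46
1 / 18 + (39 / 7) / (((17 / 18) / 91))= 164285 / 306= 536.88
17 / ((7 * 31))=17 / 217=0.08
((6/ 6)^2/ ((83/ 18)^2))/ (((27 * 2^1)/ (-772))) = -4632/ 6889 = -0.67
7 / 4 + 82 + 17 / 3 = 1073 / 12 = 89.42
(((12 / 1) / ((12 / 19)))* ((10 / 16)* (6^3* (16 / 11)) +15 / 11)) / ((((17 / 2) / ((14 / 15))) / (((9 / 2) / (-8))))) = -173565 / 748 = -232.04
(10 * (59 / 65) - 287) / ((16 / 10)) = -18065 / 104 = -173.70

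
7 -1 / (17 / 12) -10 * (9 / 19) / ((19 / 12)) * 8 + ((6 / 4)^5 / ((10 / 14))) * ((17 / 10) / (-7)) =-198556747 / 9819200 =-20.22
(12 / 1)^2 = 144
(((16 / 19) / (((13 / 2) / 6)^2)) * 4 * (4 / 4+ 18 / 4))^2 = 2569273344 / 10310521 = 249.19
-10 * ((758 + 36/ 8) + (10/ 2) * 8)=-8025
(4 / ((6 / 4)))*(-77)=-616 / 3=-205.33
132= 132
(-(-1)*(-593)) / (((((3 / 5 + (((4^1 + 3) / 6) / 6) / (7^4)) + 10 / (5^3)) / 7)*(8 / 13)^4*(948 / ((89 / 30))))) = -18095903583485 / 135867097088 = -133.19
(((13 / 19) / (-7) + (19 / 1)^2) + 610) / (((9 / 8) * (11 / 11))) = 1033040 / 1197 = 863.02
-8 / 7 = -1.14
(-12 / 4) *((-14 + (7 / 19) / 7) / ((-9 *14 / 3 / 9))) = -2385 / 266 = -8.97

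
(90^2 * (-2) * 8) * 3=-388800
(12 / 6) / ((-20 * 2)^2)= 1 / 800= 0.00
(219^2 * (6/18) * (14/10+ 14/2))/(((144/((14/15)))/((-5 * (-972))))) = 21150801/5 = 4230160.20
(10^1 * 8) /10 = 8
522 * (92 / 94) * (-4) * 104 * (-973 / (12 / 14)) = 11339170752 / 47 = 241258952.17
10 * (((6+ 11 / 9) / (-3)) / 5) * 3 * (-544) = 70720 / 9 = 7857.78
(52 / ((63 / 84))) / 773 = 208 / 2319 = 0.09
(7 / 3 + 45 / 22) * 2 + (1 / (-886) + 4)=372973 / 29238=12.76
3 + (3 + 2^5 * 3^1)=102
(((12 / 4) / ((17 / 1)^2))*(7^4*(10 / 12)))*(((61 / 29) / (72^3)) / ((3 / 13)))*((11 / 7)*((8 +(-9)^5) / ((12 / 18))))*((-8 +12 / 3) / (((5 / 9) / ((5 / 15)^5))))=10391177797 / 4968304128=2.09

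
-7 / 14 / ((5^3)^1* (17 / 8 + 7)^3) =-256 / 48627125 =-0.00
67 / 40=1.68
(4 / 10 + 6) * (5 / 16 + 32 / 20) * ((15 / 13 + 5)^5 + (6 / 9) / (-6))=1002688176038 / 9282325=108021.23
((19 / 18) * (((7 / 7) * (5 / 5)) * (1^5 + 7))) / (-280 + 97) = -76 / 1647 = -0.05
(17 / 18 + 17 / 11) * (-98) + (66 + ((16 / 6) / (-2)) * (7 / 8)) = -35477 / 198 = -179.18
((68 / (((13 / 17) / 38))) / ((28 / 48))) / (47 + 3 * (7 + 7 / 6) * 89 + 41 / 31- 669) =32682432 / 8800519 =3.71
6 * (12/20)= 18/5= 3.60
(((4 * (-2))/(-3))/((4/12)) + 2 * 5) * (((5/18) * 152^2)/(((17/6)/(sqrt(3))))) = 70618.77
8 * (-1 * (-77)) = 616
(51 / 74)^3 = 132651 / 405224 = 0.33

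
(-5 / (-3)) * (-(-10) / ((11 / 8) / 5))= 60.61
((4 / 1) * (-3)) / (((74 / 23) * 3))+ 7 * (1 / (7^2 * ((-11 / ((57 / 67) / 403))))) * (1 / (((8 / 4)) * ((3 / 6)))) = -95639651 / 76925849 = -1.24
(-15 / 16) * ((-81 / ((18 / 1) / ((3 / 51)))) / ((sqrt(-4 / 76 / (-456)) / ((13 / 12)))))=11115 * sqrt(6) / 1088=25.02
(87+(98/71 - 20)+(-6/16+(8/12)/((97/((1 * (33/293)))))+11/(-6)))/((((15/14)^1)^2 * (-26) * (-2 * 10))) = 31406101013/283311896400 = 0.11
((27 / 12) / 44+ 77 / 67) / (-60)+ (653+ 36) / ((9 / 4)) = 129986515 / 424512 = 306.20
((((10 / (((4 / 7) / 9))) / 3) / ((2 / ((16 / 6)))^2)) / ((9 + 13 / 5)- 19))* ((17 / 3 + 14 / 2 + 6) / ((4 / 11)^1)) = -215600 / 333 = -647.45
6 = 6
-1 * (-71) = 71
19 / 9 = 2.11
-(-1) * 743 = 743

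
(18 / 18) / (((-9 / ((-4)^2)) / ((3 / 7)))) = -16 / 21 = -0.76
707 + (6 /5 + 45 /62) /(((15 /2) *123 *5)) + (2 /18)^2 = 707.01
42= 42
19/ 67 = 0.28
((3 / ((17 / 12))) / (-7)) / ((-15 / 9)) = 108 / 595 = 0.18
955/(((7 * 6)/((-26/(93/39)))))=-161395/651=-247.92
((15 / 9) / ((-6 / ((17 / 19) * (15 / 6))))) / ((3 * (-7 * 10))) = 85 / 28728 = 0.00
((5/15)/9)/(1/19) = 19/27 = 0.70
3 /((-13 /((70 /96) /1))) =-35 /208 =-0.17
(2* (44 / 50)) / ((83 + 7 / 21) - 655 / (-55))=1452 / 78575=0.02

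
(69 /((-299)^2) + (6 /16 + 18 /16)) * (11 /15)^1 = 42779 /38870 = 1.10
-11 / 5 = -2.20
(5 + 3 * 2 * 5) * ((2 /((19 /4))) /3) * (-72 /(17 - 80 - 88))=6720 /2869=2.34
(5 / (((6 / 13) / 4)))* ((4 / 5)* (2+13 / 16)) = 195 / 2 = 97.50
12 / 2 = 6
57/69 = 19/23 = 0.83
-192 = -192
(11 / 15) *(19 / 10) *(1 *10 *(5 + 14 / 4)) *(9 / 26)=41.00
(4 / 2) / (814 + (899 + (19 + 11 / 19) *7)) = 0.00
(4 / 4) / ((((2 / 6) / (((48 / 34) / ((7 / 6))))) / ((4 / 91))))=0.16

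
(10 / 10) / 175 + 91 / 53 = 15978 / 9275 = 1.72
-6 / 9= -2 / 3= -0.67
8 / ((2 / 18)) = 72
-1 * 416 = -416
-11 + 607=596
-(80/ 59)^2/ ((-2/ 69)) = 220800/ 3481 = 63.43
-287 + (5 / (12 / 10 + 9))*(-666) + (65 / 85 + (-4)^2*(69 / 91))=-929088 / 1547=-600.57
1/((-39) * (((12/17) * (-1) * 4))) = 17/1872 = 0.01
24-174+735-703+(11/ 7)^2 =-5661/ 49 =-115.53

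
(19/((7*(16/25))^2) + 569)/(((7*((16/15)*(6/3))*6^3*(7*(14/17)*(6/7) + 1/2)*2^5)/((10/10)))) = 13504443/13307478016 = 0.00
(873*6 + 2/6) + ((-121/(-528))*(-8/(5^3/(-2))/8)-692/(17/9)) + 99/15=82935929/17000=4878.58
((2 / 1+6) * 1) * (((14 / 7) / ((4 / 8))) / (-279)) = -32 / 279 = -0.11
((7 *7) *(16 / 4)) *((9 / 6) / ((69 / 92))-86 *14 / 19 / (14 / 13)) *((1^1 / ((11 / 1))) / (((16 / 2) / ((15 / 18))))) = -22050 / 209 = -105.50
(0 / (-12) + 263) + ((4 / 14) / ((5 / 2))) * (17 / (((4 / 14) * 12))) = 263.57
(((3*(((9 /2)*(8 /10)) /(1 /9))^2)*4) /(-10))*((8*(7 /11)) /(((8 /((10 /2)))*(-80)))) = 137781 /2750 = 50.10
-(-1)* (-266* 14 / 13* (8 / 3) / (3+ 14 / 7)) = -29792 / 195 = -152.78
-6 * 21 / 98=-9 / 7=-1.29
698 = 698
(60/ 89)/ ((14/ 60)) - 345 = -213135/ 623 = -342.11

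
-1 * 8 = -8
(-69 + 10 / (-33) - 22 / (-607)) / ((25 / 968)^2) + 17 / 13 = -1536468226211 / 14795625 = -103846.12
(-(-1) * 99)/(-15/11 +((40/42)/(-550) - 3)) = -114345/5042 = -22.68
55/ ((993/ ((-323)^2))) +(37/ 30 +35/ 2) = 28783486/ 4965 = 5797.28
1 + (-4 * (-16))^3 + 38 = 262183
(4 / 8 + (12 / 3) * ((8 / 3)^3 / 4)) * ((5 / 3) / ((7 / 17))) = 78.78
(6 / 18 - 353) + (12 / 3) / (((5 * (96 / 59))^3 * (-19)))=-185260237379 / 525312000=-352.67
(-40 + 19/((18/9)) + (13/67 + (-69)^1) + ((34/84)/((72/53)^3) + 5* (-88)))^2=290676.82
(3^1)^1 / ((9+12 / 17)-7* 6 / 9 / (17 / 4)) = 153 / 439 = 0.35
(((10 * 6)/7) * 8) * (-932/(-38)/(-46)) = -111840/3059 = -36.56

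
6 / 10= 3 / 5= 0.60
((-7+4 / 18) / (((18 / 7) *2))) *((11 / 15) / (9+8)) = -0.06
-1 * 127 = -127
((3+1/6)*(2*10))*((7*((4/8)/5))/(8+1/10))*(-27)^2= 3990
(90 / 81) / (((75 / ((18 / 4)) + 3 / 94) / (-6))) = -1880 / 4709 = -0.40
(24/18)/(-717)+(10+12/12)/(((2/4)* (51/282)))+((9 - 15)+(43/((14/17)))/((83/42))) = 142.07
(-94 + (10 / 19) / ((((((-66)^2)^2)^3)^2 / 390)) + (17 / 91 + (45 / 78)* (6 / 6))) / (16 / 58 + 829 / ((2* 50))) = -454559845204226751878615319336348085220484453028525 / 41761614848958075827966948509948741149948770254848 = -10.88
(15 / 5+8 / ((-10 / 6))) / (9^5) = -1 / 32805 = -0.00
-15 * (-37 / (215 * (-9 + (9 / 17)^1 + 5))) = -1887 / 2537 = -0.74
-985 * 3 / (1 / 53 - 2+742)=-156615 / 39221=-3.99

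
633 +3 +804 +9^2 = 1521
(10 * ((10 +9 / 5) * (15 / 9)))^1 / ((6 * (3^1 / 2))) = 590 / 27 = 21.85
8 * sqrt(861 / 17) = 56.93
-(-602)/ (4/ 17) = 5117/ 2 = 2558.50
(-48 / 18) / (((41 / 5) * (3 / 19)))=-760 / 369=-2.06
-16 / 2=-8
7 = 7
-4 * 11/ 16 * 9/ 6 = -33/ 8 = -4.12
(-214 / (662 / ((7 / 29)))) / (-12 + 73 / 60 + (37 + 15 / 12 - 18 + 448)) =-11235 / 65868338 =-0.00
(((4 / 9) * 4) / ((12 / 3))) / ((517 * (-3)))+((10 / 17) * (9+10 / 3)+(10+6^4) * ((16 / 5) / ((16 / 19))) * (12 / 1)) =70669847414 / 1186515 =59560.85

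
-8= -8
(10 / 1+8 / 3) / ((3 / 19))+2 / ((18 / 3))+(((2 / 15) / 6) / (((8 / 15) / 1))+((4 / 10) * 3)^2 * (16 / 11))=1637297 / 19800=82.69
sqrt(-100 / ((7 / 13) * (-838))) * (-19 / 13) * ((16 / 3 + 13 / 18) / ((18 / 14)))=-10355 * sqrt(76258) / 882414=-3.24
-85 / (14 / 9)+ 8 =-653 / 14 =-46.64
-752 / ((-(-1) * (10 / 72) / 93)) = -503539.20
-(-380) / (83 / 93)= 35340 / 83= 425.78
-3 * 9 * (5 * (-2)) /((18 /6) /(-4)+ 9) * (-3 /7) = -1080 /77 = -14.03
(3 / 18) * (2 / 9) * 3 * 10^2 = 100 / 9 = 11.11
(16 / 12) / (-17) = -4 / 51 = -0.08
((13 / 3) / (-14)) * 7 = -13 / 6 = -2.17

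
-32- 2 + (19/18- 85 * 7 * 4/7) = -6713/18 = -372.94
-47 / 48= -0.98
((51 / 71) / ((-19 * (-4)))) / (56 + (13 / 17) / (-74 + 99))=21675 / 128494948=0.00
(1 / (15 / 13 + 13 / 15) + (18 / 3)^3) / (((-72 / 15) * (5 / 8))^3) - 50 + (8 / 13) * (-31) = -3553937 / 46098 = -77.10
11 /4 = 2.75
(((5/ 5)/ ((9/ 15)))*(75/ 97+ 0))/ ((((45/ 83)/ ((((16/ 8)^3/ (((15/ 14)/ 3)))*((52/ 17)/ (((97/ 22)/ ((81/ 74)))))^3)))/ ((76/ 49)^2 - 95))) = -16313430356437643320320/ 7556714134294313387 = -2158.80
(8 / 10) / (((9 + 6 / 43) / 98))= 16856 / 1965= 8.58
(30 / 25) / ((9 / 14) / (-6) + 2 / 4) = 3.05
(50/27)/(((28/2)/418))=10450/189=55.29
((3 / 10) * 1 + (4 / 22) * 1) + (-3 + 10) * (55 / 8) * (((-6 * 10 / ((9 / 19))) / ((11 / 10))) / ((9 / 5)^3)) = -228477839 / 240570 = -949.74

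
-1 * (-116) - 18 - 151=-53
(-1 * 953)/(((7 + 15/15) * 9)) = -953/72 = -13.24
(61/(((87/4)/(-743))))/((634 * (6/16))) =-725168/82737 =-8.76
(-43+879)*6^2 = 30096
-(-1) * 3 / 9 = 1 / 3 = 0.33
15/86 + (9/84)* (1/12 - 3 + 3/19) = -11087/91504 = -0.12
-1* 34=-34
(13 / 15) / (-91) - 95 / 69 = -1116 / 805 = -1.39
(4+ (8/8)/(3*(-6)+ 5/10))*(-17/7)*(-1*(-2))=-4692/245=-19.15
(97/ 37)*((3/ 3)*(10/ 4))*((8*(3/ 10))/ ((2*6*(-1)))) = -97/ 74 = -1.31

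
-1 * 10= -10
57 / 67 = 0.85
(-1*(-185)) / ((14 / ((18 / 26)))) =1665 / 182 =9.15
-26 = -26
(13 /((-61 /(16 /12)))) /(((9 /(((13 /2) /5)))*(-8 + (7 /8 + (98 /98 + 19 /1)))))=-2704 /848205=-0.00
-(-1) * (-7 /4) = -7 /4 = -1.75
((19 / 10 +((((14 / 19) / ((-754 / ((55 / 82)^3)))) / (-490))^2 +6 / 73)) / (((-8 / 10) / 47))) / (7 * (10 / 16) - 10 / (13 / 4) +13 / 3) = -311879433063907399929692001 / 15081702219729786245777536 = -20.68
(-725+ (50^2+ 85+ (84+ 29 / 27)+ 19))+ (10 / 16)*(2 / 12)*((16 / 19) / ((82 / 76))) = 2174320 / 1107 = 1964.16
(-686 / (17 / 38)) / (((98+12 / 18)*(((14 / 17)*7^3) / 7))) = -57 / 148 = -0.39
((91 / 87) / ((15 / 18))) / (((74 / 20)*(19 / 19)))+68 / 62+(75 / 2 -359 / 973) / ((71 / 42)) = 7681856427 / 328272547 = 23.40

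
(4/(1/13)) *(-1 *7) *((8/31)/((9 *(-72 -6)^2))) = -56/32643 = -0.00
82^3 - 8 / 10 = 2756836 / 5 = 551367.20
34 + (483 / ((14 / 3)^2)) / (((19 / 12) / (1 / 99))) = 49949 / 1463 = 34.14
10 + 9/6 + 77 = 177/2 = 88.50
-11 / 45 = -0.24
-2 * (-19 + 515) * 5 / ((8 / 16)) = -9920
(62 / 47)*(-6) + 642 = 29802 / 47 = 634.09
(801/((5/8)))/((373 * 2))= 3204/1865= 1.72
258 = 258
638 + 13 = 651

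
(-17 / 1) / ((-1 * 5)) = 17 / 5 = 3.40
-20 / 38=-0.53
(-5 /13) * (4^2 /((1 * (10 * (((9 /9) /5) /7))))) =-280 /13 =-21.54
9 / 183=3 / 61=0.05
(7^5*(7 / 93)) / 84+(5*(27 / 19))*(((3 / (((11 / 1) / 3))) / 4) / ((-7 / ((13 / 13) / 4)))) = 98015579 / 6530832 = 15.01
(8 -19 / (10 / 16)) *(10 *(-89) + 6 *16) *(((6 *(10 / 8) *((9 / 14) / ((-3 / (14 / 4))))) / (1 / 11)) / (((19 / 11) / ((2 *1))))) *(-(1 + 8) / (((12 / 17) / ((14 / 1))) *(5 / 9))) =38894406012 / 95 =409414800.13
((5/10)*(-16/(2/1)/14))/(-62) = 1/217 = 0.00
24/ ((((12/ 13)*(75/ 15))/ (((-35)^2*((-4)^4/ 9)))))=1630720/ 9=181191.11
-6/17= -0.35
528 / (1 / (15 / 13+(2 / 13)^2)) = 105072 / 169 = 621.73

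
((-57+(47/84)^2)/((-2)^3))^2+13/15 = 813739633829/15931883520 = 51.08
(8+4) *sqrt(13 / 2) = 6 *sqrt(26) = 30.59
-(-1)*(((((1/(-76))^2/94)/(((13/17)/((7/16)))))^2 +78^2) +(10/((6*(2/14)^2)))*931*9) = 8804770249745138726737/12753716128251904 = 690369.00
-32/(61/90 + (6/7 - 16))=20160/9113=2.21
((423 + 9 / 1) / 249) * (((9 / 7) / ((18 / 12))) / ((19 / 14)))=1728 / 1577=1.10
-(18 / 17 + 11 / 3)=-241 / 51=-4.73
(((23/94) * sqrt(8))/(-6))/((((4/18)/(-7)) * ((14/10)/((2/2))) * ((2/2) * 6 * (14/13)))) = 1495 * sqrt(2)/5264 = 0.40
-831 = -831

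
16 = 16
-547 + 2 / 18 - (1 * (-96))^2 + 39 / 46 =-4041485 / 414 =-9762.04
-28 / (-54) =14 / 27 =0.52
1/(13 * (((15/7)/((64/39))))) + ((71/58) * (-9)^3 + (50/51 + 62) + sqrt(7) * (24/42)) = -6218960227/7498530 + 4 * sqrt(7)/7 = -827.85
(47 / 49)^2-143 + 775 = 1519641 / 2401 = 632.92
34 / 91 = 0.37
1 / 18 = 0.06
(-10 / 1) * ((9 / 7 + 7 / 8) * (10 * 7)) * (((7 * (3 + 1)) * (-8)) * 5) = 1694000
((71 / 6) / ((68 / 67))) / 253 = 4757 / 103224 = 0.05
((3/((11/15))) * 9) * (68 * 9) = 247860/11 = 22532.73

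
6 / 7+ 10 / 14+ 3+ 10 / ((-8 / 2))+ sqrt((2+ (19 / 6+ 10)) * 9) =29 / 14+ sqrt(546) / 2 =13.75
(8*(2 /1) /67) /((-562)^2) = 4 /5290387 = 0.00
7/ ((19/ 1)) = 7/ 19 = 0.37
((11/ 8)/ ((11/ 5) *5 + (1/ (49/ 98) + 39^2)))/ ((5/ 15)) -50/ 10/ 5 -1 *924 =-925.00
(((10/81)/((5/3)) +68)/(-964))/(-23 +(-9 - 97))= 919/1678806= 0.00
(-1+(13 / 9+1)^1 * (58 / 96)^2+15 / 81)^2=644809 / 107495424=0.01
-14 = -14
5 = 5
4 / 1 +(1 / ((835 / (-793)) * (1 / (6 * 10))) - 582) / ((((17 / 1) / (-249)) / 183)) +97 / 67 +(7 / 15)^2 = 73301745116062 / 42797925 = 1712740.63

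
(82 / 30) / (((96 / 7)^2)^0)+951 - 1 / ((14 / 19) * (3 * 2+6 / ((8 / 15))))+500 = 1170192 / 805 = 1453.65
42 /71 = 0.59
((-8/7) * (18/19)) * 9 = -1296/133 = -9.74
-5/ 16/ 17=-5/ 272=-0.02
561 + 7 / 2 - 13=1103 / 2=551.50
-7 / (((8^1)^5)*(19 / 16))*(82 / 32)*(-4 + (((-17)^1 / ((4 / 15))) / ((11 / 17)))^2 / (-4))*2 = 5402258687 / 2410676224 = 2.24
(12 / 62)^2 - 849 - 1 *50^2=-3218353 / 961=-3348.96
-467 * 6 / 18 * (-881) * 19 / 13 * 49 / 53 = 383038537 / 2067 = 185311.34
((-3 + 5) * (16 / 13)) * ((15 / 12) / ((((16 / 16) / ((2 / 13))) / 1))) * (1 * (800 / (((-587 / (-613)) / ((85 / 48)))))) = 208420000 / 297609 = 700.31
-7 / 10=-0.70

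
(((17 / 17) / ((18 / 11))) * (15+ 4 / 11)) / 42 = 169 / 756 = 0.22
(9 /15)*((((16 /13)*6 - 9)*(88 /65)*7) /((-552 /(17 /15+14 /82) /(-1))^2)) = -86671739 /1690684661250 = -0.00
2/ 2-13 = -12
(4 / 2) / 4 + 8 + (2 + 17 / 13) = 307 / 26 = 11.81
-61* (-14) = 854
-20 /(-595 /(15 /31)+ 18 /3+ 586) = 60 /1913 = 0.03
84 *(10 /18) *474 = 22120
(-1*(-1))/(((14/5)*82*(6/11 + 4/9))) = 495/112504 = 0.00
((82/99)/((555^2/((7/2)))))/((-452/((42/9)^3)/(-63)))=1378174/10337627025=0.00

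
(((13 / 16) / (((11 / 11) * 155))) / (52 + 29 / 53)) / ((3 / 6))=0.00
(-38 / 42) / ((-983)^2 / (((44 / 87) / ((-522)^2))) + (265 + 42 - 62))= -0.00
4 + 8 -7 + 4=9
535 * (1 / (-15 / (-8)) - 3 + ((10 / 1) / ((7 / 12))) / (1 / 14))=127080.33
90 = 90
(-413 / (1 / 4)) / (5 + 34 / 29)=-47908 / 179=-267.64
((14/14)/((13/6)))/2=3/13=0.23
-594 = -594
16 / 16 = 1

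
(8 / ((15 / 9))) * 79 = 1896 / 5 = 379.20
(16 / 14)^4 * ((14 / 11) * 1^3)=8192 / 3773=2.17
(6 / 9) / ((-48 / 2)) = -1 / 36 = -0.03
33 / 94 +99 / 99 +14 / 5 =1951 / 470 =4.15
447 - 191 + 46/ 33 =8494/ 33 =257.39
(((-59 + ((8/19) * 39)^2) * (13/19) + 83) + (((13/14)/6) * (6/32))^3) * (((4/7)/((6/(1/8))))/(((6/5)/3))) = 700387928944835/103610585186304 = 6.76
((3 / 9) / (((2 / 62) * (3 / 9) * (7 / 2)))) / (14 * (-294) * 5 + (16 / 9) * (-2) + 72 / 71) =-19809 / 46032854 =-0.00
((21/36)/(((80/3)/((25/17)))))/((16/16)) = 35/1088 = 0.03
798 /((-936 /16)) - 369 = -14923 /39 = -382.64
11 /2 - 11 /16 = 77 /16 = 4.81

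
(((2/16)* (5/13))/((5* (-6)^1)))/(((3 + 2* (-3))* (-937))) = -1/1754064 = -0.00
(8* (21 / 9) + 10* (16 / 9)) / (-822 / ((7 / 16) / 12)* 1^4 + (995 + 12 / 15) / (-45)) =-57400 / 35545253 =-0.00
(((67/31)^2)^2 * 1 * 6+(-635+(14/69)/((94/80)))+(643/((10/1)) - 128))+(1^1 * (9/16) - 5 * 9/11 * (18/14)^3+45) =-479791435669162549/904004341529520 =-530.74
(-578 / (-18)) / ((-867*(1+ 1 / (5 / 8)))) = -0.01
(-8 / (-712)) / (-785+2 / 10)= -5 / 349236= -0.00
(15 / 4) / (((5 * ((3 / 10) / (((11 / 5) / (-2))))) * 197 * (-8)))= 11 / 6304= 0.00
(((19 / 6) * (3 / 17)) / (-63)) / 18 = -19 / 38556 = -0.00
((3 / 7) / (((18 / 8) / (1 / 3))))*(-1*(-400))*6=3200 / 21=152.38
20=20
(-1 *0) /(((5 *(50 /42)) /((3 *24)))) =0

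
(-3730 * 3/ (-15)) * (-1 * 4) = -2984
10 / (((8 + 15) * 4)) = 5 / 46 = 0.11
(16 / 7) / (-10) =-0.23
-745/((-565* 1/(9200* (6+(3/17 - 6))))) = 4112400/1921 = 2140.76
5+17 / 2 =27 / 2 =13.50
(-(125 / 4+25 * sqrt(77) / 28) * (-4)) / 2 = 25 * sqrt(77) / 14+125 / 2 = 78.17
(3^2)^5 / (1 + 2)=19683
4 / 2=2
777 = 777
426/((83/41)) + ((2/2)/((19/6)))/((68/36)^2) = 95946144/455753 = 210.52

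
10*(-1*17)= -170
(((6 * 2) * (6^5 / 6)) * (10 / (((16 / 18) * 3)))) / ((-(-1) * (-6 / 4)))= -38880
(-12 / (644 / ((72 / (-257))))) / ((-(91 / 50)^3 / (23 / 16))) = -1687500 / 1355674229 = -0.00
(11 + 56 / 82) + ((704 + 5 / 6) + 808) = 375031 / 246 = 1524.52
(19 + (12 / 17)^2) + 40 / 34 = 20.67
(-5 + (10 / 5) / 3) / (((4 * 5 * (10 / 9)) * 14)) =-39 / 2800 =-0.01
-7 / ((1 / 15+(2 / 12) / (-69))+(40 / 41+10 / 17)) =-10099530 / 2349001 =-4.30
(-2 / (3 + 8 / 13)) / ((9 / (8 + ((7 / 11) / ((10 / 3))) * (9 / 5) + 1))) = -0.57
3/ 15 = 1/ 5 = 0.20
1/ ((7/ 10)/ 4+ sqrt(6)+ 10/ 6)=-26520/ 37559+ 14400* sqrt(6)/ 37559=0.23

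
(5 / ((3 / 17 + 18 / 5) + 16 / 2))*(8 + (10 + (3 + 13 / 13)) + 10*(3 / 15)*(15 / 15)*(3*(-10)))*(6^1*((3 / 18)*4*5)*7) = -323000 / 143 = -2258.74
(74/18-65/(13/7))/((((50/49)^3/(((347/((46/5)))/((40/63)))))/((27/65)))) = -1072492637013/1495000000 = -717.39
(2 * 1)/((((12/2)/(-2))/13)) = -26/3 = -8.67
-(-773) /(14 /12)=4638 /7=662.57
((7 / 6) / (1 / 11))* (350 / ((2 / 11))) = 148225 / 6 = 24704.17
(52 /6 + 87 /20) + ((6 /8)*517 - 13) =11633 /30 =387.77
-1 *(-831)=831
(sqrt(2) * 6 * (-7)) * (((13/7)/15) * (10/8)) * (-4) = 26 * sqrt(2) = 36.77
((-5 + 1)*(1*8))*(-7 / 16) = 14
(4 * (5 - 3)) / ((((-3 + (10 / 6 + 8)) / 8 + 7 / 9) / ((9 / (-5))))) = -1296 / 145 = -8.94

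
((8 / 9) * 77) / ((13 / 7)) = 4312 / 117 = 36.85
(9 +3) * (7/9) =28/3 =9.33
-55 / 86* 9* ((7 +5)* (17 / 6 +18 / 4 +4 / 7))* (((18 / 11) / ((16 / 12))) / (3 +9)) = -33615 / 602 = -55.84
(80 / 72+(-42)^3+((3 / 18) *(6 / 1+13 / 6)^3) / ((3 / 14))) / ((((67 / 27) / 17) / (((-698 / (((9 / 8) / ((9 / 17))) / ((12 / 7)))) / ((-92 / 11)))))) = -1099500111182 / 32361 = -33976085.76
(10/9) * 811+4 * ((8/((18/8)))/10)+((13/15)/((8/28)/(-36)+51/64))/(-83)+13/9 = 10740034369/11881035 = 903.96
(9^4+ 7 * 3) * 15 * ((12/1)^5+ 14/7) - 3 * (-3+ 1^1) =24567380826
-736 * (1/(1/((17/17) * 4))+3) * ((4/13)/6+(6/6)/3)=-25760/13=-1981.54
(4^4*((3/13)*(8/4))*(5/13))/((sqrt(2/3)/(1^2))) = 3840*sqrt(6)/169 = 55.66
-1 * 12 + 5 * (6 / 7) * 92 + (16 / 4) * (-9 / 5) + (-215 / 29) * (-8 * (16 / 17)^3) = 2117017256 / 4986695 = 424.53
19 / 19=1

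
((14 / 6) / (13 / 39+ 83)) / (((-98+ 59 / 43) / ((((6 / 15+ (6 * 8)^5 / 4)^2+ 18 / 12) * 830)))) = -5068821396963240944629 / 5193750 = -975946358019396.57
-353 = -353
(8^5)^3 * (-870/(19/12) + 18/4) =-364316580793810944/19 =-19174556883884786.53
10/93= 0.11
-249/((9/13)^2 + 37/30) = -1262430/8683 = -145.39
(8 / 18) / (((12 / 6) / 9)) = 2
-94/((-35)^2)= -94/1225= -0.08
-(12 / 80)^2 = -9 / 400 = -0.02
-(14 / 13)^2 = -196 / 169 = -1.16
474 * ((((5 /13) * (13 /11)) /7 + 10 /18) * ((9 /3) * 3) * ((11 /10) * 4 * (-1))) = -81528 /7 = -11646.86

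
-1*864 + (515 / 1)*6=2226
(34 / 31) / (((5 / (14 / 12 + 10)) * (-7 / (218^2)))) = -54129836 / 3255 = -16629.75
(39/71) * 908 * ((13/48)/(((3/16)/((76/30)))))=5831176/3195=1825.09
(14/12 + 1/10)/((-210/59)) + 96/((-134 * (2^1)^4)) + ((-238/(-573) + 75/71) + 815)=2335635363823/2862049050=816.07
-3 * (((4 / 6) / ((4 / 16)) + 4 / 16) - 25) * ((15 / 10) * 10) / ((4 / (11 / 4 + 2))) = 75525 / 64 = 1180.08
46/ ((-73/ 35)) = -1610/ 73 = -22.05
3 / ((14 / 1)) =3 / 14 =0.21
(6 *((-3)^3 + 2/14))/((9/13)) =-232.76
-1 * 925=-925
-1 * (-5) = 5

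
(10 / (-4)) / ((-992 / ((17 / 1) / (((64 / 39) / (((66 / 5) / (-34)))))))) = -1287 / 126976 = -0.01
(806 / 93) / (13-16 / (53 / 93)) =-1378 / 2397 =-0.57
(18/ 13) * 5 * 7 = 630/ 13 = 48.46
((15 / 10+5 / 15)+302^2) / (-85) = -109447 / 102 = -1073.01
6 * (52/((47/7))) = 2184/47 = 46.47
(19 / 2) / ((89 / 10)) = 95 / 89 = 1.07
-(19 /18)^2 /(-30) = 361 /9720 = 0.04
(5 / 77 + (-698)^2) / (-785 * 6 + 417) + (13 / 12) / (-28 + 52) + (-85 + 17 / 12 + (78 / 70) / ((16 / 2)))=-196.89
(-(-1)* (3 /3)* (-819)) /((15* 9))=-91 /15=-6.07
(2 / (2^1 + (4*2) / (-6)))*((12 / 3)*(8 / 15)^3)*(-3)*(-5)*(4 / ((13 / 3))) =8192 / 325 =25.21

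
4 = 4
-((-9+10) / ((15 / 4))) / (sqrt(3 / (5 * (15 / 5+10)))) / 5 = -4 * sqrt(195) / 225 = -0.25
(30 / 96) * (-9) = -45 / 16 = -2.81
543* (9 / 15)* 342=557118 / 5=111423.60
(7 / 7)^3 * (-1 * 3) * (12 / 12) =-3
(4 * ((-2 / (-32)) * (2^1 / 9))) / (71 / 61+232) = 61 / 256014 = 0.00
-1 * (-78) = 78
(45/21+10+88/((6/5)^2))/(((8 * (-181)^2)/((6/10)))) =0.00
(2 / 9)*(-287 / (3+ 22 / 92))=-26404 / 1341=-19.69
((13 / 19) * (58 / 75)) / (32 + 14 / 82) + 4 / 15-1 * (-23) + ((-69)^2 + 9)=3003111703 / 626525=4793.28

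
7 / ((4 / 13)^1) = 91 / 4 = 22.75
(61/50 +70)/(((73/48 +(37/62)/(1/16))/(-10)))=-5298768/82355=-64.34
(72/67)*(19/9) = 152/67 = 2.27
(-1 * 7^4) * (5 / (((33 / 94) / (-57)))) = 21440930 / 11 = 1949175.45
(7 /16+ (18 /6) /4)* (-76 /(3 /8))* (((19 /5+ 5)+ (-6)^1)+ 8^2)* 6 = -482296 /5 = -96459.20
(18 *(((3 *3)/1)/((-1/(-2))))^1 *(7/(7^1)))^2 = 104976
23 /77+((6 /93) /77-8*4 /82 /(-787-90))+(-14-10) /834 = 294143427 /1084570991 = 0.27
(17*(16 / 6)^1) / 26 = 68 / 39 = 1.74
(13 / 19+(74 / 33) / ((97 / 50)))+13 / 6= 4.01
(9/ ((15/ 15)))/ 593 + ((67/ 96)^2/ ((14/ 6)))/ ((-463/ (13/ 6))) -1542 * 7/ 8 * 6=-286780159180421/ 35424700416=-8095.49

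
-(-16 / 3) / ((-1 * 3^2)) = -16 / 27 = -0.59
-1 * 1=-1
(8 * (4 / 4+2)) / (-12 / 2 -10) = -3 / 2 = -1.50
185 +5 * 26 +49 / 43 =316.14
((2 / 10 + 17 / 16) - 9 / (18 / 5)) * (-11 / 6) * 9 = 3267 / 160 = 20.42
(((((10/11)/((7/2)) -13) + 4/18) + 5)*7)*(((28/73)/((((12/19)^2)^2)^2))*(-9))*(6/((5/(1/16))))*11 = 61939054410527/10462887936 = 5919.88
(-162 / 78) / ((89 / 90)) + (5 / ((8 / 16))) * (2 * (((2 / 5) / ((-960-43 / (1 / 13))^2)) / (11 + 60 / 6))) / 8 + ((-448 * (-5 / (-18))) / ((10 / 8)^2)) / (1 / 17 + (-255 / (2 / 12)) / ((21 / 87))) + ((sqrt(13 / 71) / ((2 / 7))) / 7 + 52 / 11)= sqrt(923) / 142 + 18417092413194816829 / 6977285039262352815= 2.85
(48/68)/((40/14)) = 21/85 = 0.25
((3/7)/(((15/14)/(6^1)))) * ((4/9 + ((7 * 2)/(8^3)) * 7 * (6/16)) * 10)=9515/768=12.39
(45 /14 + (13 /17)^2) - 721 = -2901795 /4046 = -717.20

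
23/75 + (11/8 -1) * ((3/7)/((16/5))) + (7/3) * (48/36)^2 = 2724647/604800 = 4.51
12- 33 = -21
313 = 313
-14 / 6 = -7 / 3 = -2.33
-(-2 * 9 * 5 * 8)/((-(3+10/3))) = -2160/19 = -113.68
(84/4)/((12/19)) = 133/4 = 33.25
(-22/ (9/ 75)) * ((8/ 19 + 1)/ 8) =-2475/ 76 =-32.57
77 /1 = 77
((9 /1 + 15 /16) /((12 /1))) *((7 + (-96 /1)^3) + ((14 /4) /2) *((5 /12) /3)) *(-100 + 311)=-1424724723203 /9216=-154592526.39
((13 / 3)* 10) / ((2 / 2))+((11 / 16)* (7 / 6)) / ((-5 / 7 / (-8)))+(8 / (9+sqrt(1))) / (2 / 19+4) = 13653 / 260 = 52.51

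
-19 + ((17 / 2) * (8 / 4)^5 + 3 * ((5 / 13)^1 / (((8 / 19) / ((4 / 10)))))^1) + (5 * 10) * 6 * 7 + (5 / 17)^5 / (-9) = 1564280431969 / 664493076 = 2354.10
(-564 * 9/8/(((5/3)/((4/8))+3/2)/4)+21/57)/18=-289129/9918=-29.15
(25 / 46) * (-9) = -225 / 46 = -4.89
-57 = -57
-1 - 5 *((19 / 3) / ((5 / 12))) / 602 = -339 / 301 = -1.13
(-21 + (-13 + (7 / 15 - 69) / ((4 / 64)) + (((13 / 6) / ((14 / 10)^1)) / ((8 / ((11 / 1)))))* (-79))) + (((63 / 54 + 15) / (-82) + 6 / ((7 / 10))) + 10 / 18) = -266506423 / 206640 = -1289.71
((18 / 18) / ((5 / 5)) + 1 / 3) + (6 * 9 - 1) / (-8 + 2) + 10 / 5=-11 / 2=-5.50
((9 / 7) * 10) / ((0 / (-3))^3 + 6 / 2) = 4.29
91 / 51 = 1.78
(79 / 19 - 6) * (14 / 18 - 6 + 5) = 70 / 171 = 0.41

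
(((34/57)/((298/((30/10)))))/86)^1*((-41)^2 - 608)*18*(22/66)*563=30809049/121733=253.09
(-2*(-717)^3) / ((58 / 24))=8846443512 / 29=305049776.28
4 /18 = 2 /9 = 0.22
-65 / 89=-0.73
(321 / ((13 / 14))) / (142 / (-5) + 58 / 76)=-12.51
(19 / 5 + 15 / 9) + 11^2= 1897 / 15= 126.47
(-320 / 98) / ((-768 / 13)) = 65 / 1176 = 0.06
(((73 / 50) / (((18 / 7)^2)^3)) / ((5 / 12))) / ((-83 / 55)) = -94472147 / 11762560800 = -0.01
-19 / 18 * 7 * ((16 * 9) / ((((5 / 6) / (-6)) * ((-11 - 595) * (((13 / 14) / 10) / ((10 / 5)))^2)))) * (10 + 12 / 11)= -12212336640 / 187759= -65042.62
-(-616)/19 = 616/19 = 32.42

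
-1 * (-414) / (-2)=-207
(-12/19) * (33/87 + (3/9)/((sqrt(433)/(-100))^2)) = -1217156/238583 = -5.10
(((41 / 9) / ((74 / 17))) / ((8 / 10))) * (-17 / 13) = -59245 / 34632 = -1.71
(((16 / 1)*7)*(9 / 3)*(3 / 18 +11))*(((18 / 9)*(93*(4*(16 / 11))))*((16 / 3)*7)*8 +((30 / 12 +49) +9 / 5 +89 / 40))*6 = 400256468514 / 55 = 7277390336.62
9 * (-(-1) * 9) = 81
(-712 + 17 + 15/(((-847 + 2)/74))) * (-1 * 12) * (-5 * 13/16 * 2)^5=-2423778459375/8192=-295871393.97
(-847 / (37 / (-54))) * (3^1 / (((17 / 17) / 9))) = 1234926 / 37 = 33376.38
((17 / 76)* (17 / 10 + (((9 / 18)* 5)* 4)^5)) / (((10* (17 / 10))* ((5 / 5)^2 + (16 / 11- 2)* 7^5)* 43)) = -11000187 / 3295157080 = -0.00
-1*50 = -50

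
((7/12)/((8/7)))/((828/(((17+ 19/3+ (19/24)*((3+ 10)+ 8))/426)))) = 46991/812685312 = 0.00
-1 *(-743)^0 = -1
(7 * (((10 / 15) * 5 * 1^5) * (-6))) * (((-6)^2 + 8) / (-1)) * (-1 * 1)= -6160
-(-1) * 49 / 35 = 7 / 5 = 1.40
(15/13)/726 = 5/3146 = 0.00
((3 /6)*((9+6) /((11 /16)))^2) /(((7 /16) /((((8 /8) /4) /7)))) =115200 /5929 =19.43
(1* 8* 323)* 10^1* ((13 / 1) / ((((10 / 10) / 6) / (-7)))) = -14108640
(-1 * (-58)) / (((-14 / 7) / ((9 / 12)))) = -87 / 4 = -21.75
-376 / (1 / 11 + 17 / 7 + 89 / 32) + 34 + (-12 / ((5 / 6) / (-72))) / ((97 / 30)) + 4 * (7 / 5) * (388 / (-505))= 893866436562 / 3198965425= 279.42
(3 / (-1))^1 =-3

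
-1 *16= -16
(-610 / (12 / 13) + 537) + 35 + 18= -425 / 6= -70.83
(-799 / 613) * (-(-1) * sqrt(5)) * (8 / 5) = -6392 * sqrt(5) / 3065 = -4.66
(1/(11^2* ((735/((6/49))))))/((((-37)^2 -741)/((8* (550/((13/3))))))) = 120/53904851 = 0.00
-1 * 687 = -687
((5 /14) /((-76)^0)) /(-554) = -5 /7756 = -0.00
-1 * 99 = -99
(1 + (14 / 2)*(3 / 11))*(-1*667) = -21344 / 11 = -1940.36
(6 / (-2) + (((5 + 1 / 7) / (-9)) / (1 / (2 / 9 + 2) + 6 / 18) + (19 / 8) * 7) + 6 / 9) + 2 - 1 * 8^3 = -3919873 / 7896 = -496.44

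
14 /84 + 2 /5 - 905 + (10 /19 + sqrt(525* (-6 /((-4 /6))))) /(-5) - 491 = -1409.29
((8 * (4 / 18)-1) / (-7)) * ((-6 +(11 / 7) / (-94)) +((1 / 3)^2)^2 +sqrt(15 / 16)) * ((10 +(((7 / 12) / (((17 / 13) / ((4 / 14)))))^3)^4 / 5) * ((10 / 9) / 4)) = 20293200366892471641910334272901 / 10950349688988315540724694532096-63412089728150564000207281 * sqrt(15) / 821820682876529366259499008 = 1.55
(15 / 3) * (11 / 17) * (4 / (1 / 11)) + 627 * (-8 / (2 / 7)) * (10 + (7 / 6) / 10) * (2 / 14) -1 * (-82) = -25148.25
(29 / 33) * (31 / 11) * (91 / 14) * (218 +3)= 2582827 / 726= 3557.61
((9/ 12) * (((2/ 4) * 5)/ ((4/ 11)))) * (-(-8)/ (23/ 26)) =2145/ 46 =46.63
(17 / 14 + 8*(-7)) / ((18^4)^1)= -767 / 1469664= -0.00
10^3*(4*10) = 40000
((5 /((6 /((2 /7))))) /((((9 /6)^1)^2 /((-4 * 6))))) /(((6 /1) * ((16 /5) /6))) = -50 /63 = -0.79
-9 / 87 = -3 / 29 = -0.10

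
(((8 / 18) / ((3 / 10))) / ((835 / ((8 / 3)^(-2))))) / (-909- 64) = -1 / 3899784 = -0.00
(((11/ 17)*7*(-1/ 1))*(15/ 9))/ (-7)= 55/ 51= 1.08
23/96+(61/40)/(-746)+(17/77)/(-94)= 152390611/647945760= 0.24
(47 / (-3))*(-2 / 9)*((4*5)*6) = 3760 / 9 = 417.78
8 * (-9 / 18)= -4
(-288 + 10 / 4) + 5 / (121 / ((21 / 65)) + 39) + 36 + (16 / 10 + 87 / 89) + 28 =-845952897 / 3864380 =-218.91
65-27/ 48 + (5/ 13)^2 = 174639/ 2704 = 64.59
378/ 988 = 0.38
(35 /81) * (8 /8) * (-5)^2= 875 /81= 10.80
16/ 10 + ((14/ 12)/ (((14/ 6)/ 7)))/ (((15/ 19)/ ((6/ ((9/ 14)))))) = 1934/ 45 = 42.98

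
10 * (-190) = -1900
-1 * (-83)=83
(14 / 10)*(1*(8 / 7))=8 / 5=1.60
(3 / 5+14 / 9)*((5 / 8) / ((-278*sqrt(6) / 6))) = -97*sqrt(6) / 20016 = -0.01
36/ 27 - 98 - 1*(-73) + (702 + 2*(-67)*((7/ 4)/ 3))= 3601/ 6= 600.17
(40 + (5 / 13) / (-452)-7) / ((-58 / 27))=-5235381 / 340808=-15.36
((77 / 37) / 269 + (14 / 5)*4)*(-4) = -2231012 / 49765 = -44.83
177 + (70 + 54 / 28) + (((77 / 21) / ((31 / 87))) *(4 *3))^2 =208499261 / 13454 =15497.19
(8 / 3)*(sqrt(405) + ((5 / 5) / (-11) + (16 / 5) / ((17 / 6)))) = 7768 / 2805 + 24*sqrt(5) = 56.43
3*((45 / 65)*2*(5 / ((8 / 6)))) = 405 / 26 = 15.58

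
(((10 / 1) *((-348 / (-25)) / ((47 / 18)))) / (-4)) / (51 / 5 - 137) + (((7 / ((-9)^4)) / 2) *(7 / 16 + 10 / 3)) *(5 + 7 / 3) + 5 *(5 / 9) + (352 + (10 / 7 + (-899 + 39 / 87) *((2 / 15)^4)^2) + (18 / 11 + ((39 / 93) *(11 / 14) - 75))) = 15404100180013298756267 / 54375349520868750000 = 283.29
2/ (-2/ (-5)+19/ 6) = 60/ 107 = 0.56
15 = 15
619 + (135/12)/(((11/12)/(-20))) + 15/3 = 4164/11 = 378.55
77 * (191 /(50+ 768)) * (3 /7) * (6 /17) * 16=43.51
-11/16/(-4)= 11/64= 0.17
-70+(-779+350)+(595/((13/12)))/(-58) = -191693/377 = -508.47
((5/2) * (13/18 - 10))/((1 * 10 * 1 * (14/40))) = -835/126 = -6.63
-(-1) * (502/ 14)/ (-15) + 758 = 79339/ 105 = 755.61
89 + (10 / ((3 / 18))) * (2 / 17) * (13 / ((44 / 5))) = 18593 / 187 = 99.43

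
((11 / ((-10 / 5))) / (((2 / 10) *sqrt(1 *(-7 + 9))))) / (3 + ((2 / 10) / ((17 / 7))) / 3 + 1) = -14025 *sqrt(2) / 4108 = -4.83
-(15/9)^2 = -25/9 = -2.78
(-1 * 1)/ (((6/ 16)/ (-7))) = 56/ 3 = 18.67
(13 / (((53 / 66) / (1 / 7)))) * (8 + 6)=32.38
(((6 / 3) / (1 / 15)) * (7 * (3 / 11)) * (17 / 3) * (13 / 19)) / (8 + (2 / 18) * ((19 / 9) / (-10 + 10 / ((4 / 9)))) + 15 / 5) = 93980250 / 4663417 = 20.15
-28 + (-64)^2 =4068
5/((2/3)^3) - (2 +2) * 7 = -89/8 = -11.12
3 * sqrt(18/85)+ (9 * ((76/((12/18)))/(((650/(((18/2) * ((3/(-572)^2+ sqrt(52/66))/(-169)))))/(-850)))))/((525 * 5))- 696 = -218881678937511/314485171000+ 17442 * sqrt(858)/21146125+ 9 * sqrt(170)/85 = -694.60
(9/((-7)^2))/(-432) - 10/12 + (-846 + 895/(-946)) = -943151689/1112496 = -847.78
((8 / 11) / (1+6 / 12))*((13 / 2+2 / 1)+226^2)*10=8173520 / 33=247682.42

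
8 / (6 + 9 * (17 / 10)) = 80 / 213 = 0.38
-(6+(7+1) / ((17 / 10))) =-10.71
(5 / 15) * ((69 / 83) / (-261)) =-23 / 21663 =-0.00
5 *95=475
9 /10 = 0.90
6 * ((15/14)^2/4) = 675/392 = 1.72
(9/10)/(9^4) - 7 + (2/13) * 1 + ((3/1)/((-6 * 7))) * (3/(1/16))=-6816059/663390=-10.27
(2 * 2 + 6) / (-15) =-2 / 3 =-0.67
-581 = -581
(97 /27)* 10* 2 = 1940 /27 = 71.85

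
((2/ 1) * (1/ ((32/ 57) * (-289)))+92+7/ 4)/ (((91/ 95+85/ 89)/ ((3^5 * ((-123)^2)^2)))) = 203831980797483256095/ 74788576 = 2725442730685.01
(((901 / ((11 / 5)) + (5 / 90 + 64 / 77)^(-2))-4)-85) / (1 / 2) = 10693891844 / 16614851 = 643.63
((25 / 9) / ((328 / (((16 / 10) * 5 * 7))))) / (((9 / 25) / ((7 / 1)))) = 30625 / 3321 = 9.22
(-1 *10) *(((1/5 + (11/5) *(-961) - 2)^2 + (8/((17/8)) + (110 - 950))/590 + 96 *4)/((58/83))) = -64079414.20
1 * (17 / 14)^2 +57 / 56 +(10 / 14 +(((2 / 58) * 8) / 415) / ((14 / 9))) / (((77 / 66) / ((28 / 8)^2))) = 47162263 / 4717720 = 10.00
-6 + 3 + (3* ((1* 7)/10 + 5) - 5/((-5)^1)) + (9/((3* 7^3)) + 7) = 22.11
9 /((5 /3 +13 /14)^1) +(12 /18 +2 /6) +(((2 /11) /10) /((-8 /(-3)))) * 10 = 21755 /4796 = 4.54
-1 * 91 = -91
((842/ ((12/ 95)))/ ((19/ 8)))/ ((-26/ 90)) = -126300/ 13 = -9715.38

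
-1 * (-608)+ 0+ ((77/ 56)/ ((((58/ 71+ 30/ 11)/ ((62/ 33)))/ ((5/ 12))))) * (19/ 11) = 608.52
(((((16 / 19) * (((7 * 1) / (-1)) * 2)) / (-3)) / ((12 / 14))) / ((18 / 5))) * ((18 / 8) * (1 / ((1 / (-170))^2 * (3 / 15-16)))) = -70805000 / 13509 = -5241.32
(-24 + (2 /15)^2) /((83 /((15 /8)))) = -1349 /2490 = -0.54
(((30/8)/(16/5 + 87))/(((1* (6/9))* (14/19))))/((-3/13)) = -18525/50512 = -0.37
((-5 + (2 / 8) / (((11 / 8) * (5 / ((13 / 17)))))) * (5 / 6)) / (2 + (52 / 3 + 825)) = -4649 / 947342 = -0.00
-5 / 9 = -0.56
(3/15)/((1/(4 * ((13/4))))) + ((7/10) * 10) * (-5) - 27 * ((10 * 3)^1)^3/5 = -729162/5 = -145832.40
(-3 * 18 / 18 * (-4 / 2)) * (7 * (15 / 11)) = 630 / 11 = 57.27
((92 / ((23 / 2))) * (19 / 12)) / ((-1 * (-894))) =19 / 1341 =0.01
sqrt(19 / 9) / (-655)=-sqrt(19) / 1965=-0.00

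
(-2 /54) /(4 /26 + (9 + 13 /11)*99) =-13 /353862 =-0.00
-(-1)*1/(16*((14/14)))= 1/16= 0.06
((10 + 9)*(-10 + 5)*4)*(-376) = 142880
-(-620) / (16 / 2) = 155 / 2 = 77.50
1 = 1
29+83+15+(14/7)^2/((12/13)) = 394/3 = 131.33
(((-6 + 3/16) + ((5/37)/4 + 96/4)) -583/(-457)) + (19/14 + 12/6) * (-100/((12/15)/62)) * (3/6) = -24599489435/1893808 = -12989.43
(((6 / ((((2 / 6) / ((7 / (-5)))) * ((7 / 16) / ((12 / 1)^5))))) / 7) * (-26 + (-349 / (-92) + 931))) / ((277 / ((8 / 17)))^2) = -95867572322304 / 17850618205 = -5370.55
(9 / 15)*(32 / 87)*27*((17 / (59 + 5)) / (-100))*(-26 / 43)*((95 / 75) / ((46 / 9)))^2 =19386783 / 32983150000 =0.00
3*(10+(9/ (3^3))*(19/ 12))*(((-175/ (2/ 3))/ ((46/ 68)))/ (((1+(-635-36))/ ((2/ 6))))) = 225505/ 36984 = 6.10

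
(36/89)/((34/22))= 396/1513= 0.26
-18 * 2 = -36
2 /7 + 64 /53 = 554 /371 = 1.49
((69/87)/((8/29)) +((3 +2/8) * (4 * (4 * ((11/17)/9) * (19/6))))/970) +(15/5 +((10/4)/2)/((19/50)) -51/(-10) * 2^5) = 1166558483/6767496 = 172.38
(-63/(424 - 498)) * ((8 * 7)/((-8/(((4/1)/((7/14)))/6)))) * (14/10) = -2058/185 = -11.12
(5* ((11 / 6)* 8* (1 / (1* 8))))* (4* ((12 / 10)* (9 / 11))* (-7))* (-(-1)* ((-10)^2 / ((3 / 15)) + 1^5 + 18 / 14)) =-126576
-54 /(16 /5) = -135 /8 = -16.88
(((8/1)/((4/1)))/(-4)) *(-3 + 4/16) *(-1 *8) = -11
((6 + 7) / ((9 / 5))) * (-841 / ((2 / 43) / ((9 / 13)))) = -180815 / 2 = -90407.50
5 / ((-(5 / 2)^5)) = -32 / 625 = -0.05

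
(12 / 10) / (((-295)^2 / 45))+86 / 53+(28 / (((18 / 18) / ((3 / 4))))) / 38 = 2.18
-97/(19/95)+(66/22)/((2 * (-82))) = -79543/164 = -485.02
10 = 10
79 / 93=0.85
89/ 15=5.93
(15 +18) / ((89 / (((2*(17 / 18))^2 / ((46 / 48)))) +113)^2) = 16036032 / 9108006875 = 0.00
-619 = -619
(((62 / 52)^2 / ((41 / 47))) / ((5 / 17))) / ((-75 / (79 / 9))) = -60659281 / 93541500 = -0.65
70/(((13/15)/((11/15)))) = 770/13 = 59.23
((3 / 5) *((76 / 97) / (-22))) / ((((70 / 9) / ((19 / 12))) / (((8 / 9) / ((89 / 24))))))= -17328 / 16618525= -0.00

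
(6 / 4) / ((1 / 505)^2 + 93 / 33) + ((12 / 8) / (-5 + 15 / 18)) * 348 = -16437149293 / 131763100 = -124.75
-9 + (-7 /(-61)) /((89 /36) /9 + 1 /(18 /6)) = -105885 /12017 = -8.81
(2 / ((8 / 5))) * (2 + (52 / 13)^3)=82.50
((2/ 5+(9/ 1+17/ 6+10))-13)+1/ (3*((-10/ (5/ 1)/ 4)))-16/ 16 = 227/ 30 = 7.57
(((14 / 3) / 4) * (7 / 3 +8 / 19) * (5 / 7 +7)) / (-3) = -157 / 19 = -8.26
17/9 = 1.89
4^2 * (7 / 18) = 56 / 9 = 6.22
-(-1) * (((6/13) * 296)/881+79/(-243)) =-473219/2783079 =-0.17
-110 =-110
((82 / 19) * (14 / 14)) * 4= 328 / 19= 17.26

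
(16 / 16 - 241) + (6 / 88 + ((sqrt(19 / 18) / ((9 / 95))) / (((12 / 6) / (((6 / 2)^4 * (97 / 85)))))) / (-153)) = -10557 / 44 - 1843 * sqrt(38) / 3468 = -243.21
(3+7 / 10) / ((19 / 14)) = 259 / 95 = 2.73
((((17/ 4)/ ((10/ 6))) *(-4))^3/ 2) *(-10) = 132651/ 25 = 5306.04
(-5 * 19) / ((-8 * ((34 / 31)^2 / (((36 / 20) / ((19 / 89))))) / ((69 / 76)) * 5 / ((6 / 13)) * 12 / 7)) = 371794563 / 91370240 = 4.07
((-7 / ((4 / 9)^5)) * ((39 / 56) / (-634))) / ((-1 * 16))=-2302911 / 83099648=-0.03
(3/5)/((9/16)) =16/15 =1.07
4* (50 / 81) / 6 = 100 / 243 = 0.41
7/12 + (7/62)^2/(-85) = 142912/245055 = 0.58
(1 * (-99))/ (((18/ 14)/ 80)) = -6160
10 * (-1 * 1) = -10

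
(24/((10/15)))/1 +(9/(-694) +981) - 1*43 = 675947/694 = 973.99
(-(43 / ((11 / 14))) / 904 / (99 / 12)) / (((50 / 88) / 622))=-8.03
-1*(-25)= 25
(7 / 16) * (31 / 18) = 217 / 288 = 0.75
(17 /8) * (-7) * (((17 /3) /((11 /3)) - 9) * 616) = 68306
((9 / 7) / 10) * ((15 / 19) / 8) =27 / 2128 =0.01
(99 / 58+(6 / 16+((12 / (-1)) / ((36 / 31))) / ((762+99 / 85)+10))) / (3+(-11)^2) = 94615511 / 5671812576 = 0.02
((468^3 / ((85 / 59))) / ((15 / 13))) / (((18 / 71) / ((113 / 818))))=5840445287664 / 173825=33599570.19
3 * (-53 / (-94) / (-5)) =-159 / 470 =-0.34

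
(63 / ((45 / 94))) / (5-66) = -658 / 305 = -2.16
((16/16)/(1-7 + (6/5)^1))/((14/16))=-5/21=-0.24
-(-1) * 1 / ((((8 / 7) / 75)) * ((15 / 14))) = 245 / 4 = 61.25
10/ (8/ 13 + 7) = 130/ 99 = 1.31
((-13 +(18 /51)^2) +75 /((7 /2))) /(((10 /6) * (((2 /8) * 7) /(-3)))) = -622908 /70805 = -8.80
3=3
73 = 73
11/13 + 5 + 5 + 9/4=681/52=13.10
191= 191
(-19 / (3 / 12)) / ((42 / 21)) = -38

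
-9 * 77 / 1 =-693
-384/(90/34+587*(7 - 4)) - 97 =-485797/4997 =-97.22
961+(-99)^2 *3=30364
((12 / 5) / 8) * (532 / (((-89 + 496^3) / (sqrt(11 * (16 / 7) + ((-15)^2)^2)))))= 114 * sqrt(2481857) / 610119235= 0.00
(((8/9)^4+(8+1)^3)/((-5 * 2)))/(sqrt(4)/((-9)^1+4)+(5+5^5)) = -0.02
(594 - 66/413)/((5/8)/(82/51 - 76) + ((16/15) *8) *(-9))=-1772383360/229243379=-7.73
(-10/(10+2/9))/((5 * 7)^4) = -9/13805750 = -0.00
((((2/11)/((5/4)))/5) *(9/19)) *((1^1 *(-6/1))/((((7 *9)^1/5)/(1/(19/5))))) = -48/27797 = -0.00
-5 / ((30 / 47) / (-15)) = 235 / 2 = 117.50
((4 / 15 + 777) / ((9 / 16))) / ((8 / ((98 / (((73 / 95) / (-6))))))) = -86836232 / 657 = -132170.82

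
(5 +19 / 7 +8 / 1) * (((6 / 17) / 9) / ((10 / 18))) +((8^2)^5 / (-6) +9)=-63887634919 / 357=-178956960.56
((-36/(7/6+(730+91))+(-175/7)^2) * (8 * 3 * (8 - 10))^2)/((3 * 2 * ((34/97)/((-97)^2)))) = 540228058705344/83861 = 6441946300.49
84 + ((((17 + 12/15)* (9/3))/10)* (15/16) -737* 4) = -457439/160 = -2858.99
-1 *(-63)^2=-3969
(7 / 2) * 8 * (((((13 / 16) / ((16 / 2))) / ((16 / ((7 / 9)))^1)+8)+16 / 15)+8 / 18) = 2046331 / 7680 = 266.45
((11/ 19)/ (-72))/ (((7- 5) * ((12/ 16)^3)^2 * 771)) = -2816/ 96112089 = -0.00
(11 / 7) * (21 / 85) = 33 / 85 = 0.39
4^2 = 16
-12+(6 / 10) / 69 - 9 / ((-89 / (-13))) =-13.31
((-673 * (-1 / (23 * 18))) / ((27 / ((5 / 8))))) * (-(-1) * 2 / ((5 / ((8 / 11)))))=673 / 61479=0.01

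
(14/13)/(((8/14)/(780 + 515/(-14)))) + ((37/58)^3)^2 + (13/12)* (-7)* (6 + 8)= 1922026557933199/1484679009216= 1294.57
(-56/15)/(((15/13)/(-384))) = 1242.45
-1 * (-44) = 44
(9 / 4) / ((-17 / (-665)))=5985 / 68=88.01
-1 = -1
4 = 4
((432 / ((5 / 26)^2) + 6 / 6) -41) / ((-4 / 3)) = -218274 / 25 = -8730.96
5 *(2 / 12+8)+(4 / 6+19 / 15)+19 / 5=1397 / 30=46.57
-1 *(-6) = 6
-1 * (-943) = 943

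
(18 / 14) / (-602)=-9 / 4214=-0.00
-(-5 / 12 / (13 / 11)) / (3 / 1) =55 / 468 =0.12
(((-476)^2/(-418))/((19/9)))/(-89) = 1019592/353419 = 2.88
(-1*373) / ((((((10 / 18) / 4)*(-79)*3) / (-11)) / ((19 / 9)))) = -311828 / 1185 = -263.15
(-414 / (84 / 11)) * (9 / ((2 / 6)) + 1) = -1518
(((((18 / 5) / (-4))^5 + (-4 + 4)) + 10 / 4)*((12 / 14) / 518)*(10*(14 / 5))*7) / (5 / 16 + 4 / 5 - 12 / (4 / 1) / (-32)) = 2291412 / 4463125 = 0.51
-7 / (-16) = 7 / 16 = 0.44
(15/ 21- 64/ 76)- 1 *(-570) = 75793/ 133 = 569.87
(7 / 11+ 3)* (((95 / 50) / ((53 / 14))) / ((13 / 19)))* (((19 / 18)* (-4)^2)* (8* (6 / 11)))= 49165312 / 250107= 196.58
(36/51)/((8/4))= 6/17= 0.35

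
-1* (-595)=595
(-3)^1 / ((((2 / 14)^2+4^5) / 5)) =-735 / 50177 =-0.01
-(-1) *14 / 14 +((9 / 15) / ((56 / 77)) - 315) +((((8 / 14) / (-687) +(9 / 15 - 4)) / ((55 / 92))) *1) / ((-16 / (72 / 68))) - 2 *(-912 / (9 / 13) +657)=181271733739 / 179856600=1007.87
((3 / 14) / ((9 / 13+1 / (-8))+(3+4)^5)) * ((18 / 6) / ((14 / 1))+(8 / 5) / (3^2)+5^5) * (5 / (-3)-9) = -1638205504 / 3854311335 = -0.43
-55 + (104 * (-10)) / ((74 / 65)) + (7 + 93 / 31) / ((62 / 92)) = -953.67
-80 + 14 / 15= -1186 / 15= -79.07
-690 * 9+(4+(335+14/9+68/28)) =-369622/63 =-5867.02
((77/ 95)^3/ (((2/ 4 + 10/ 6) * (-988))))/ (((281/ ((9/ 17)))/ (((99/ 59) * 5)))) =-1220312709/ 310369020545350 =-0.00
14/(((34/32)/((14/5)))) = 3136/85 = 36.89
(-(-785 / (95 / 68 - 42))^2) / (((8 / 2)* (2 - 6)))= 178089025 / 7623121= 23.36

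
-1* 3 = -3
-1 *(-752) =752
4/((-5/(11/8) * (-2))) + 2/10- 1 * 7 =-25/4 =-6.25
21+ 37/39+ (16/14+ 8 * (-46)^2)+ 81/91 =4627891/273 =16951.98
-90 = -90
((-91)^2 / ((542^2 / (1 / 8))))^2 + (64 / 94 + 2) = 2.68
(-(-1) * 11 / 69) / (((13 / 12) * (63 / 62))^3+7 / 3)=167782912 / 3859634485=0.04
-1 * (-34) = 34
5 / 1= 5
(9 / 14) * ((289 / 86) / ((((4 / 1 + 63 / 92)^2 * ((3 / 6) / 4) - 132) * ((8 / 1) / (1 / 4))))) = -1375929 / 2634419123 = -0.00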